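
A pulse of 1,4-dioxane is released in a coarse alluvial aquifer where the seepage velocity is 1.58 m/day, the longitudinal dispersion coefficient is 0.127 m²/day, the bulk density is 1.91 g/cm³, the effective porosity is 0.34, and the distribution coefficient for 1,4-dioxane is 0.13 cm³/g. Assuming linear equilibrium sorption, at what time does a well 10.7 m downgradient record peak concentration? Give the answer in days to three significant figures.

Retardation factor R = 1 + ρ_b·K_d/n = 1 + 1.91 × 0.13/0.34 = 1.730.
Sorption retards both mechanisms: v_R = v/R = 0.9133 m/day, D_R = D/R = 0.07341 m²/day.
Peak time from v_R²t² + 2D_R t − x² = 0: t = (√(D_R² + v_R²x²) − D_R)/v_R².
√(D_R² + v_R²x²) = √(0.07341² + 0.9133² × 10.7²) = 9.773; v_R² = 0.8341.
t = (9.773 − 0.07341)/0.8341 = 11.6 days.

11.6 days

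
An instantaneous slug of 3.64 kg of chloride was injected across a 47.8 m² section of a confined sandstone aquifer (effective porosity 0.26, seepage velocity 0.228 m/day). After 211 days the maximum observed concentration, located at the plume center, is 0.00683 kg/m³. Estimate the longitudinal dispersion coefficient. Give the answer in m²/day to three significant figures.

0.694 m²/day

At the plume center C_max = M/(n_e·A·√(4πDt)), so D = M²/(4πt·(n_e·A·C_max)²).
n_e·A·C_max = 0.26 × 47.8 × 0.00683 = 0.08488 kg/m.
D = 3.64²/(4π × 211 × 0.08488²) = 0.694 m²/day.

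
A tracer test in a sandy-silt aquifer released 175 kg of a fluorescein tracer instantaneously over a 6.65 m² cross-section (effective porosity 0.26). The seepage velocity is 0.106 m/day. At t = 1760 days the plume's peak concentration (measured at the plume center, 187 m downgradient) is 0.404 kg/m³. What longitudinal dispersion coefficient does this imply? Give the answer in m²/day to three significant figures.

At the plume center C_max = M/(n_e·A·√(4πDt)), so D = M²/(4πt·(n_e·A·C_max)²).
n_e·A·C_max = 0.26 × 6.65 × 0.404 = 0.6985 kg/m.
D = 175²/(4π × 1760 × 0.6985²) = 2.84 m²/day.

2.84 m²/day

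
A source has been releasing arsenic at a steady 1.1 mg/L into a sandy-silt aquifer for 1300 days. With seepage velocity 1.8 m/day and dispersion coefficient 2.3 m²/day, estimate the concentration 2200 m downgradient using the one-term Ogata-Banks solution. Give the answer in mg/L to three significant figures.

1.06 mg/L

For a continuous step input, C/C₀ ≈ ½·erfc((x−vt)/(2√(Dt))).
vt = 1.8 × 1300 = 2340 m and 2√(Dt) = 2√(2.3 × 1300) = 109.4 m.
Argument (x−vt)/(2√(Dt)) = (2200 − 2340)/109.4 = -1.280; ½·erfc(-1.280) = 0.9649.
C = 1.1 × 0.9649 = 1.06 mg/L.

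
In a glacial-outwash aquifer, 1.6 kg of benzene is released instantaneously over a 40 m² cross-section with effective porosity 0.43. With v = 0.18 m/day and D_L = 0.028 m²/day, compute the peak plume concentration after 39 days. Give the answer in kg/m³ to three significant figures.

The peak of an instantaneous 1D plume sits at x = vt; there the Gaussian factor is 1 and C_max = M/(n_e·A·√(4πDt)), where n_e·A is the pore area the mass is dissolved in.
√(4πDt) = √(4π × 0.028 × 39) = 3.704 m, so C_max = 1.6/(0.43 × 40 × 3.704) = 0.0251 kg/m³.

0.0251 kg/m³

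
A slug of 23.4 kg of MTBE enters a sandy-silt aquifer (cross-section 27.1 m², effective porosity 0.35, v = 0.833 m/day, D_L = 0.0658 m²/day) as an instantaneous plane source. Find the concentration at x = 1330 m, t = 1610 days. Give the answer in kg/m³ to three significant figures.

For an instantaneous plane source, C(x,t) = M/(n_e·A·√(4πDt)) · exp(−(x−vt)²/(4Dt)), with n_e·A the pore (flow) area.
Plume center vt = 0.833 × 1610 = 1341.13 m, so the well at 1330 m is 11.13 m upgradient of the peak.
√(4πDt) = 36.49 m, giving peak height M/(n_e·A·√(4πDt)) = 23.4/(0.35 × 27.1 × 36.49) = 0.06761 kg/m³.
(x−vt)²/(4Dt) = (-11.13)²/(4 × 0.0658 × 1610) = 0.2923; exp(−0.2923) = 0.7465.
C = 0.06761 × 0.7465 = 0.0505 kg/m³.

0.0505 kg/m³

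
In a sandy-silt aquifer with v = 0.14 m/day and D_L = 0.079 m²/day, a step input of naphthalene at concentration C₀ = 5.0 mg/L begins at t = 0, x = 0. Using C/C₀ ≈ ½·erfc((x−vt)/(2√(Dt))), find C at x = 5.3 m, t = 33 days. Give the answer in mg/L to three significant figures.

1.91 mg/L

For a continuous step input, C/C₀ ≈ ½·erfc((x−vt)/(2√(Dt))).
vt = 0.14 × 33 = 4.62 m and 2√(Dt) = 2√(0.079 × 33) = 3.229 m.
Argument (x−vt)/(2√(Dt)) = (5.3 − 4.62)/3.229 = 0.2106; ½·erfc(0.2106) = 0.3829.
C = 5.0 × 0.3829 = 1.91 mg/L.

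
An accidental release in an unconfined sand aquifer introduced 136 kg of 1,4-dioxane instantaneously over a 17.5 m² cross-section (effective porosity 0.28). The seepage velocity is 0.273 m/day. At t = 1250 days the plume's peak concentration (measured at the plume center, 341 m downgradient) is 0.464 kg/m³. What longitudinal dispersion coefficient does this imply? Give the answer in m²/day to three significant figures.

At the plume center C_max = M/(n_e·A·√(4πDt)), so D = M²/(4πt·(n_e·A·C_max)²).
n_e·A·C_max = 0.28 × 17.5 × 0.464 = 2.274 kg/m.
D = 136²/(4π × 1250 × 2.274²) = 0.228 m²/day.

0.228 m²/day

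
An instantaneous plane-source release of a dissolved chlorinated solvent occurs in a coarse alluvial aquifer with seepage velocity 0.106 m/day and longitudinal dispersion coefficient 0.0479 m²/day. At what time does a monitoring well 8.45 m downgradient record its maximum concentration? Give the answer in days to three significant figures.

75.6 days

For the 1D instantaneous-source solution, setting ∂C/∂t = 0 at fixed x gives v²t² + 2Dt − x² = 0, so t = (√(D² + v²x²) − D)/v².
√(D² + v²x²) = √(0.0479² + 0.106² × 8.45²) = 0.8970; v² = 0.011236.
t = (0.8970 − 0.0479)/0.011236 = 75.6 days (vs. the pure-advection estimate x/v = 79.7 d).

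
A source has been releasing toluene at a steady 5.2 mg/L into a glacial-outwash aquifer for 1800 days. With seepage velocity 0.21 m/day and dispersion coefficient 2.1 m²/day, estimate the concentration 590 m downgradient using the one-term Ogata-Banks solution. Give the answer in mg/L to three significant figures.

For a continuous step input, C/C₀ ≈ ½·erfc((x−vt)/(2√(Dt))).
vt = 0.21 × 1800 = 378 m and 2√(Dt) = 2√(2.1 × 1800) = 123.0 m.
Argument (x−vt)/(2√(Dt)) = (590 − 378)/123.0 = 1.724; ½·erfc(1.724) = 0.007382.
C = 5.2 × 0.007382 = 0.0384 mg/L.

0.0384 mg/L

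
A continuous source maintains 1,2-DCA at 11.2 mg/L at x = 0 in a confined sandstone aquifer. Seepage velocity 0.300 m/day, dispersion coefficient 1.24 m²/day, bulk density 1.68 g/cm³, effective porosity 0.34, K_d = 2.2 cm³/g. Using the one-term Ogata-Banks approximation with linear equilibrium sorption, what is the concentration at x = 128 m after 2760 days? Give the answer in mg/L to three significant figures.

0.0856 mg/L

Retardation factor R = 1 + ρ_b·K_d/n = 1 + 1.68 × 2.2/0.34 = 11.87.
Sorption retards both mechanisms: v_R = v/R = 0.02527 m/day, D_R = D/R = 0.1045 m²/day.
v_R·t = 0.02527 × 2760 = 69.7452 m; 2√(D_R t) = 33.97 m; argument = (128 − 69.7452)/33.97 = 1.715.
C = C₀ × ½·erfc(1.715) = 11.2 × 0.007646 = 0.0856 mg/L.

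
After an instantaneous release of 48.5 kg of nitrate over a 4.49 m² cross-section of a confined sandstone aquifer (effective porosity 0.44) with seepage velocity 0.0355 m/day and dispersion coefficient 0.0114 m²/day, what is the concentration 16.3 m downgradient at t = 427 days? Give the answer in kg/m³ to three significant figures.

For an instantaneous plane source, C(x,t) = M/(n_e·A·√(4πDt)) · exp(−(x−vt)²/(4Dt)), with n_e·A the pore (flow) area.
Plume center vt = 0.0355 × 427 = 15.1585 m, so the well at 16.3 m is 1.1415 m downgradient of the peak.
√(4πDt) = 7.821 m, giving peak height M/(n_e·A·√(4πDt)) = 48.5/(0.44 × 4.49 × 7.821) = 3.139 kg/m³.
(x−vt)²/(4Dt) = (1.1415)²/(4 × 0.0114 × 427) = 0.06692; exp(−0.06692) = 0.9353.
C = 3.139 × 0.9353 = 2.94 kg/m³.

2.94 kg/m³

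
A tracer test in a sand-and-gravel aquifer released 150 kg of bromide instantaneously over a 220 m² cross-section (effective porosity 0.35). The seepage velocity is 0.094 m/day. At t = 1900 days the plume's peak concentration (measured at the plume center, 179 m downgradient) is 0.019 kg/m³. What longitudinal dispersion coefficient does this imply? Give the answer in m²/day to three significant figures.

At the plume center C_max = M/(n_e·A·√(4πDt)), so D = M²/(4πt·(n_e·A·C_max)²).
n_e·A·C_max = 0.35 × 220 × 0.019 = 1.463 kg/m.
D = 150²/(4π × 1900 × 1.463²) = 0.440 m²/day.

0.440 m²/day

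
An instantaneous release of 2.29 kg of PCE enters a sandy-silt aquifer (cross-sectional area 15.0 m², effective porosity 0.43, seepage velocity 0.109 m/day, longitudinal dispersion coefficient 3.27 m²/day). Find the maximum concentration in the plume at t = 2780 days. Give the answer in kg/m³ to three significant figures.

The peak of an instantaneous 1D plume sits at x = vt; there the Gaussian factor is 1 and C_max = M/(n_e·A·√(4πDt)), where n_e·A is the pore area the mass is dissolved in.
√(4πDt) = √(4π × 3.27 × 2780) = 338.0 m, so C_max = 2.29/(0.43 × 15.0 × 338.0) = 0.00105 kg/m³.

0.00105 kg/m³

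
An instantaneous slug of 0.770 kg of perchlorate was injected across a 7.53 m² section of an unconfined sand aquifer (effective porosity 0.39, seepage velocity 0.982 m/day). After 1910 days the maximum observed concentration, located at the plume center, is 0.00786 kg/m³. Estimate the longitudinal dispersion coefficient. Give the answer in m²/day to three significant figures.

0.0464 m²/day

At the plume center C_max = M/(n_e·A·√(4πDt)), so D = M²/(4πt·(n_e·A·C_max)²).
n_e·A·C_max = 0.39 × 7.53 × 0.00786 = 0.02308 kg/m.
D = 0.770²/(4π × 1910 × 0.02308²) = 0.0464 m²/day.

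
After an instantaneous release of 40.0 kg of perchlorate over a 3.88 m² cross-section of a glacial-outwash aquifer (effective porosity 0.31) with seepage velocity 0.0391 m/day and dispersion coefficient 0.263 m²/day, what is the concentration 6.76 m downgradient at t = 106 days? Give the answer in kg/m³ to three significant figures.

1.67 kg/m³

For an instantaneous plane source, C(x,t) = M/(n_e·A·√(4πDt)) · exp(−(x−vt)²/(4Dt)), with n_e·A the pore (flow) area.
Plume center vt = 0.0391 × 106 = 4.1446 m, so the well at 6.76 m is 2.6154 m downgradient of the peak.
√(4πDt) = 18.72 m, giving peak height M/(n_e·A·√(4πDt)) = 40.0/(0.31 × 3.88 × 18.72) = 1.776 kg/m³.
(x−vt)²/(4Dt) = (2.6154)²/(4 × 0.263 × 106) = 0.06134; exp(−0.06134) = 0.9405.
C = 1.776 × 0.9405 = 1.67 kg/m³.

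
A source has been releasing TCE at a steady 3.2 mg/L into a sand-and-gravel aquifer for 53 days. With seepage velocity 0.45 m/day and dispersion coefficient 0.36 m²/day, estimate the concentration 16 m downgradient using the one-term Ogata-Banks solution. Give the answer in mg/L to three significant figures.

2.87 mg/L

For a continuous step input, C/C₀ ≈ ½·erfc((x−vt)/(2√(Dt))).
vt = 0.45 × 53 = 23.85 m and 2√(Dt) = 2√(0.36 × 53) = 8.736 m.
Argument (x−vt)/(2√(Dt)) = (16 − 23.85)/8.736 = -0.8986; ½·erfc(-0.8986) = 0.8981.
C = 3.2 × 0.8981 = 2.87 mg/L.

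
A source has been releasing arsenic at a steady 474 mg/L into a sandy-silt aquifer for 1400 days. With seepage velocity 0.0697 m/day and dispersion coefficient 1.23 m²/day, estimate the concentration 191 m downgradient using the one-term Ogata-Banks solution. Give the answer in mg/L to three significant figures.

26.4 mg/L

For a continuous step input, C/C₀ ≈ ½·erfc((x−vt)/(2√(Dt))).
vt = 0.0697 × 1400 = 97.58 m and 2√(Dt) = 2√(1.23 × 1400) = 82.99 m.
Argument (x−vt)/(2√(Dt)) = (191 − 97.58)/82.99 = 1.126; ½·erfc(1.126) = 0.05565.
C = 474 × 0.05565 = 26.4 mg/L.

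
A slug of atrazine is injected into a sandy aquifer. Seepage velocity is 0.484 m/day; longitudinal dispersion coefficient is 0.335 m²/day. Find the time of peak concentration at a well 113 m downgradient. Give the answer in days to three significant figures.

232 days

For the 1D instantaneous-source solution, setting ∂C/∂t = 0 at fixed x gives v²t² + 2Dt − x² = 0, so t = (√(D² + v²x²) − D)/v².
√(D² + v²x²) = √(0.335² + 0.484² × 113²) = 54.69; v² = 0.234256.
t = (54.69 − 0.335)/0.234256 = 232 days (vs. the pure-advection estimate x/v = 233 d).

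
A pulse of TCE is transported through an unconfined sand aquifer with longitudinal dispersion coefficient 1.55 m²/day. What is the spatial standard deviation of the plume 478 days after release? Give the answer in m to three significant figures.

38.5 m

Dispersive spreading gives a Gaussian with σ² = 2Dt; advection only shifts the center.
σ = √(2 × 1.55 × 478) = 38.5 m.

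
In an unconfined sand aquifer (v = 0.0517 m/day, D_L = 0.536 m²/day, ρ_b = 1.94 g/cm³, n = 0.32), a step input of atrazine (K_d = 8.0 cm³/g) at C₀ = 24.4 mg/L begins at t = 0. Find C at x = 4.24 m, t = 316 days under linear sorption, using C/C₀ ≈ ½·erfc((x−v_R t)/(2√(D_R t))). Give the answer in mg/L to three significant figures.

1.65 mg/L

Retardation factor R = 1 + ρ_b·K_d/n = 1 + 1.94 × 8.0/0.32 = 49.50.
Sorption retards both mechanisms: v_R = v/R = 0.001044 m/day, D_R = D/R = 0.01083 m²/day.
v_R·t = 0.001044 × 316 = 0.329904 m; 2√(D_R t) = 3.700 m; argument = (4.24 − 0.329904)/3.700 = 1.057.
C = C₀ × ½·erfc(1.057) = 24.4 × 0.06748 = 1.65 mg/L.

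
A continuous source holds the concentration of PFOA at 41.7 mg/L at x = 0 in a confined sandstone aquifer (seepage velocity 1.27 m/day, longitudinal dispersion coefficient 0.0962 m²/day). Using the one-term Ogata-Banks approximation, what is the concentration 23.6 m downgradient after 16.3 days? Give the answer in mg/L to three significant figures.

For a continuous step input, C/C₀ ≈ ½·erfc((x−vt)/(2√(Dt))).
vt = 1.27 × 16.3 = 20.701 m and 2√(Dt) = 2√(0.0962 × 16.3) = 2.504 m.
Argument (x−vt)/(2√(Dt)) = (23.6 − 20.701)/2.504 = 1.158; ½·erfc(1.158) = 0.05075.
C = 41.7 × 0.05075 = 2.12 mg/L.

2.12 mg/L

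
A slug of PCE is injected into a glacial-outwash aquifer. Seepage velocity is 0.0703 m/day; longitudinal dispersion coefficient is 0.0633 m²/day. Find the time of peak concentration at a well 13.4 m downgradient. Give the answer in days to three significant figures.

For the 1D instantaneous-source solution, setting ∂C/∂t = 0 at fixed x gives v²t² + 2Dt − x² = 0, so t = (√(D² + v²x²) − D)/v².
√(D² + v²x²) = √(0.0633² + 0.0703² × 13.4²) = 0.9441; v² = 0.00494209.
t = (0.9441 − 0.0633)/0.00494209 = 178 days (vs. the pure-advection estimate x/v = 191 d).

178 days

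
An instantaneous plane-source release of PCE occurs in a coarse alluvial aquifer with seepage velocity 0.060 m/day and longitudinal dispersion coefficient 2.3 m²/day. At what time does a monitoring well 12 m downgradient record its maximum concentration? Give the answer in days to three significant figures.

For the 1D instantaneous-source solution, setting ∂C/∂t = 0 at fixed x gives v²t² + 2Dt − x² = 0, so t = (√(D² + v²x²) − D)/v².
√(D² + v²x²) = √(2.3² + 0.060² × 12²) = 2.410; v² = 0.0036.
t = (2.410 − 2.3)/0.0036 = 30.6 days (vs. the pure-advection estimate x/v = 200 d).

30.6 days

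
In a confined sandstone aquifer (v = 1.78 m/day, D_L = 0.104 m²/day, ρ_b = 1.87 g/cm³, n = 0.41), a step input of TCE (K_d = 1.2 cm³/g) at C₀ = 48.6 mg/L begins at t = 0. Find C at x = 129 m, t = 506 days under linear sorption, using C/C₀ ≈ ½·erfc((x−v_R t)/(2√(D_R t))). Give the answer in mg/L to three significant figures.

Retardation factor R = 1 + ρ_b·K_d/n = 1 + 1.87 × 1.2/0.41 = 6.473.
Sorption retards both mechanisms: v_R = v/R = 0.2750 m/day, D_R = D/R = 0.01607 m²/day.
v_R·t = 0.2750 × 506 = 139.15 m; 2√(D_R t) = 5.703 m; argument = (129 − 139.15)/5.703 = -1.780.
C = C₀ × ½·erfc(-1.780) = 48.6 × 0.9941 = 48.3 mg/L.

48.3 mg/L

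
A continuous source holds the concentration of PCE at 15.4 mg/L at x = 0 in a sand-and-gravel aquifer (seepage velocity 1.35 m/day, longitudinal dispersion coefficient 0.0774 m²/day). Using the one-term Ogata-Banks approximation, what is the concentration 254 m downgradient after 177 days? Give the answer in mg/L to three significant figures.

0.0311 mg/L

For a continuous step input, C/C₀ ≈ ½·erfc((x−vt)/(2√(Dt))).
vt = 1.35 × 177 = 238.95 m and 2√(Dt) = 2√(0.0774 × 177) = 7.403 m.
Argument (x−vt)/(2√(Dt)) = (254 − 238.95)/7.403 = 2.033; ½·erfc(2.033) = 0.002020.
C = 15.4 × 0.002020 = 0.0311 mg/L.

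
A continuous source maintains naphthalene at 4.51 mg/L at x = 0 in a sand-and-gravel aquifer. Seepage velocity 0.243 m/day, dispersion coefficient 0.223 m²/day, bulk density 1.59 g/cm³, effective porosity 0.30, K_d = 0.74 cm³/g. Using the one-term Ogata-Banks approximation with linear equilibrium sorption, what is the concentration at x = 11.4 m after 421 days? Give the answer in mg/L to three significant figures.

Retardation factor R = 1 + ρ_b·K_d/n = 1 + 1.59 × 0.74/0.30 = 4.922.
Sorption retards both mechanisms: v_R = v/R = 0.04937 m/day, D_R = D/R = 0.04531 m²/day.
v_R·t = 0.04937 × 421 = 20.78477 m; 2√(D_R t) = 8.735 m; argument = (11.4 − 20.78477)/8.735 = -1.074.
C = C₀ × ½·erfc(-1.074) = 4.51 × 0.9356 = 4.22 mg/L.

4.22 mg/L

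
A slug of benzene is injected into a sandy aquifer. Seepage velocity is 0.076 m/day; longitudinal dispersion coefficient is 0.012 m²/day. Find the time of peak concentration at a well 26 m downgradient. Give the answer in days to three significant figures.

340 days

For the 1D instantaneous-source solution, setting ∂C/∂t = 0 at fixed x gives v²t² + 2Dt − x² = 0, so t = (√(D² + v²x²) − D)/v².
√(D² + v²x²) = √(0.012² + 0.076² × 26²) = 1.976; v² = 0.005776.
t = (1.976 − 0.012)/0.005776 = 340 days (vs. the pure-advection estimate x/v = 342 d).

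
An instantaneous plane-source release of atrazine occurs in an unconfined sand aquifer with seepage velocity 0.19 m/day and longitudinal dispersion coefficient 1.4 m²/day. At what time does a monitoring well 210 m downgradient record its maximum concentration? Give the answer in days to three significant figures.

For the 1D instantaneous-source solution, setting ∂C/∂t = 0 at fixed x gives v²t² + 2Dt − x² = 0, so t = (√(D² + v²x²) − D)/v².
√(D² + v²x²) = √(1.4² + 0.19² × 210²) = 39.92; v² = 0.0361.
t = (39.92 − 1.4)/0.0361 = 1070 days (vs. the pure-advection estimate x/v = 1110 d).

1070 days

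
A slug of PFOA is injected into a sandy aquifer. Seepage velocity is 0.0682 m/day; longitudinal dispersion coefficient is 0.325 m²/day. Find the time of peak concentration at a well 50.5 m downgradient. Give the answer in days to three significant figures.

674 days

For the 1D instantaneous-source solution, setting ∂C/∂t = 0 at fixed x gives v²t² + 2Dt − x² = 0, so t = (√(D² + v²x²) − D)/v².
√(D² + v²x²) = √(0.325² + 0.0682² × 50.5²) = 3.459; v² = 0.00465124.
t = (3.459 − 0.325)/0.00465124 = 674 days (vs. the pure-advection estimate x/v = 740 d).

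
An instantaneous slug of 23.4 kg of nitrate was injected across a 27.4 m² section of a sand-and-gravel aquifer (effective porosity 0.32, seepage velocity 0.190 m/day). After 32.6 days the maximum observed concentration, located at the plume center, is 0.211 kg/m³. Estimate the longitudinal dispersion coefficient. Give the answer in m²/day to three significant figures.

0.391 m²/day

At the plume center C_max = M/(n_e·A·√(4πDt)), so D = M²/(4πt·(n_e·A·C_max)²).
n_e·A·C_max = 0.32 × 27.4 × 0.211 = 1.850 kg/m.
D = 23.4²/(4π × 32.6 × 1.850²) = 0.391 m²/day.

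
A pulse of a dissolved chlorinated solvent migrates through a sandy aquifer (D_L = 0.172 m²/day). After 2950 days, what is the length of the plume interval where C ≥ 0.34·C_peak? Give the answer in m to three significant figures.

The plume is Gaussian with σ = √(2Dt) = √(2 × 0.172 × 2950) = 31.86 m.
C/C_peak = exp(−Δx²/(2σ²)) = 0.34 ⇒ Δx = σ·√(−2 ln 0.34) = 31.86 × 1.469 = 46.80 m.
Width = 2Δx = 93.6 m.

93.6 m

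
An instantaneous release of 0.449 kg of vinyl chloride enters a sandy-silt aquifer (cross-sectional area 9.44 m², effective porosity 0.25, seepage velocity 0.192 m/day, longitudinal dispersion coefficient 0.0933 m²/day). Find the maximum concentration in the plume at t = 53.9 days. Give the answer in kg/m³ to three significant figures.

The peak of an instantaneous 1D plume sits at x = vt; there the Gaussian factor is 1 and C_max = M/(n_e·A·√(4πDt)), where n_e·A is the pore area the mass is dissolved in.
√(4πDt) = √(4π × 0.0933 × 53.9) = 7.950 m, so C_max = 0.449/(0.25 × 9.44 × 7.950) = 0.0239 kg/m³.

0.0239 kg/m³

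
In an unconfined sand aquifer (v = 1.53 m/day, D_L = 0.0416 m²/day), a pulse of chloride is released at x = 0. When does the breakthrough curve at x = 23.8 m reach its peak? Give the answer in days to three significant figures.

For the 1D instantaneous-source solution, setting ∂C/∂t = 0 at fixed x gives v²t² + 2Dt − x² = 0, so t = (√(D² + v²x²) − D)/v².
√(D² + v²x²) = √(0.0416² + 1.53² × 23.8²) = 36.41; v² = 2.3409.
t = (36.41 − 0.0416)/2.3409 = 15.5 days (vs. the pure-advection estimate x/v = 15.6 d).

15.5 days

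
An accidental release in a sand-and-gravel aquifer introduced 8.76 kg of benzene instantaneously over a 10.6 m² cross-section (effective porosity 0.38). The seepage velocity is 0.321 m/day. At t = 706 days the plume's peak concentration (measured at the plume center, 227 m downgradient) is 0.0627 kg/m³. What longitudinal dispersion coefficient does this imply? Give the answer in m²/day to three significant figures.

At the plume center C_max = M/(n_e·A·√(4πDt)), so D = M²/(4πt·(n_e·A·C_max)²).
n_e·A·C_max = 0.38 × 10.6 × 0.0627 = 0.2526 kg/m.
D = 8.76²/(4π × 706 × 0.2526²) = 0.136 m²/day.

0.136 m²/day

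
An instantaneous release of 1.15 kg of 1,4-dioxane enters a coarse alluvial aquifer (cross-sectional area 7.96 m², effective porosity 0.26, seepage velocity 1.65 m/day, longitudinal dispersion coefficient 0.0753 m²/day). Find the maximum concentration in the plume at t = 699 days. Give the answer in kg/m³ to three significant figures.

0.0216 kg/m³

The peak of an instantaneous 1D plume sits at x = vt; there the Gaussian factor is 1 and C_max = M/(n_e·A·√(4πDt)), where n_e·A is the pore area the mass is dissolved in.
√(4πDt) = √(4π × 0.0753 × 699) = 25.72 m, so C_max = 1.15/(0.26 × 7.96 × 25.72) = 0.0216 kg/m³.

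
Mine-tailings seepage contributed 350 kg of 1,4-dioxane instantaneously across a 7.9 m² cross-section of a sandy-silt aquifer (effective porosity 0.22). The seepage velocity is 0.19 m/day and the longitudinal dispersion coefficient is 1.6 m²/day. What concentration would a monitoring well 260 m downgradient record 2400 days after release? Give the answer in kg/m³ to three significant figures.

For an instantaneous plane source, C(x,t) = M/(n_e·A·√(4πDt)) · exp(−(x−vt)²/(4Dt)), with n_e·A the pore (flow) area.
Plume center vt = 0.19 × 2400 = 456 m, so the well at 260 m is 196 m upgradient of the peak.
√(4πDt) = 219.7 m, giving peak height M/(n_e·A·√(4πDt)) = 350/(0.22 × 7.9 × 219.7) = 0.9166 kg/m³.
(x−vt)²/(4Dt) = (-196)²/(4 × 1.6 × 2400) = 2.501; exp(−2.501) = 0.08200.
C = 0.9166 × 0.08200 = 0.0752 kg/m³.

0.0752 kg/m³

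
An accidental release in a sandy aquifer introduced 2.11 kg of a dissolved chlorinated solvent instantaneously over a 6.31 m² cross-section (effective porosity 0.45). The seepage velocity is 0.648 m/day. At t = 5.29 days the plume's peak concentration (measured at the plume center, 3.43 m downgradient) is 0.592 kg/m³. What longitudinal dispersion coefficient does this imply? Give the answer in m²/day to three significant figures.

At the plume center C_max = M/(n_e·A·√(4πDt)), so D = M²/(4πt·(n_e·A·C_max)²).
n_e·A·C_max = 0.45 × 6.31 × 0.592 = 1.681 kg/m.
D = 2.11²/(4π × 5.29 × 1.681²) = 0.0237 m²/day.

0.0237 m²/day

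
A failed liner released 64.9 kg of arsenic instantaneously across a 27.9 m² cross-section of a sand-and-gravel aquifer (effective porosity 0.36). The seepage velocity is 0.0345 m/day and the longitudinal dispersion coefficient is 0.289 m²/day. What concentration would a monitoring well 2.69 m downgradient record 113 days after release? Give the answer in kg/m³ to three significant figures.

0.315 kg/m³

For an instantaneous plane source, C(x,t) = M/(n_e·A·√(4πDt)) · exp(−(x−vt)²/(4Dt)), with n_e·A the pore (flow) area.
Plume center vt = 0.0345 × 113 = 3.8985 m, so the well at 2.69 m is 1.2085 m upgradient of the peak.
√(4πDt) = 20.26 m, giving peak height M/(n_e·A·√(4πDt)) = 64.9/(0.36 × 27.9 × 20.26) = 0.3189 kg/m³.
(x−vt)²/(4Dt) = (-1.2085)²/(4 × 0.289 × 113) = 0.01118; exp(−0.01118) = 0.9889.
C = 0.3189 × 0.9889 = 0.315 kg/m³.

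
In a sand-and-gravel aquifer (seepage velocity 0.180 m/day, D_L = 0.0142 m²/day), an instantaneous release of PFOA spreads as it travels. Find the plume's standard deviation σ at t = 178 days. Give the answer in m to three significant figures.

2.25 m

Dispersive spreading gives a Gaussian with σ² = 2Dt; advection only shifts the center.
σ = √(2 × 0.0142 × 178) = 2.25 m.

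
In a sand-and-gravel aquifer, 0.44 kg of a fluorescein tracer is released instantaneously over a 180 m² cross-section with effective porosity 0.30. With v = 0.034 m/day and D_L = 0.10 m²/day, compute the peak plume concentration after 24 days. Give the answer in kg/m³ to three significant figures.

The peak of an instantaneous 1D plume sits at x = vt; there the Gaussian factor is 1 and C_max = M/(n_e·A·√(4πDt)), where n_e·A is the pore area the mass is dissolved in.
√(4πDt) = √(4π × 0.10 × 24) = 5.492 m, so C_max = 0.44/(0.30 × 180 × 5.492) = 0.00148 kg/m³.

0.00148 kg/m³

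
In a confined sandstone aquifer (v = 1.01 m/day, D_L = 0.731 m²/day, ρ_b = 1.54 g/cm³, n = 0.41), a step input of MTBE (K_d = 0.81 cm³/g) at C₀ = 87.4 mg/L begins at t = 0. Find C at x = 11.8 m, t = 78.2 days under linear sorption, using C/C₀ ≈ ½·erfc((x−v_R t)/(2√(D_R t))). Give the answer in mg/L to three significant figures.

81.0 mg/L

Retardation factor R = 1 + ρ_b·K_d/n = 1 + 1.54 × 0.81/0.41 = 4.042.
Sorption retards both mechanisms: v_R = v/R = 0.2499 m/day, D_R = D/R = 0.1809 m²/day.
v_R·t = 0.2499 × 78.2 = 19.54218 m; 2√(D_R t) = 7.522 m; argument = (11.8 − 19.54218)/7.522 = -1.029.
C = C₀ × ½·erfc(-1.029) = 87.4 × 0.9272 = 81.0 mg/L.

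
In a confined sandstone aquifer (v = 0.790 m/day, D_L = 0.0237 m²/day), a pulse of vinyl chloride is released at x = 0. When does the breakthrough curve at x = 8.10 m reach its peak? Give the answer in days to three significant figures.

10.2 days

For the 1D instantaneous-source solution, setting ∂C/∂t = 0 at fixed x gives v²t² + 2Dt − x² = 0, so t = (√(D² + v²x²) − D)/v².
√(D² + v²x²) = √(0.0237² + 0.790² × 8.10²) = 6.399; v² = 0.6241.
t = (6.399 − 0.0237)/0.6241 = 10.2 days (vs. the pure-advection estimate x/v = 10.3 d).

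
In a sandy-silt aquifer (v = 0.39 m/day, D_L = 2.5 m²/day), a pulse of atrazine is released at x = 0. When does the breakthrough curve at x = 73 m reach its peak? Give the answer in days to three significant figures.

For the 1D instantaneous-source solution, setting ∂C/∂t = 0 at fixed x gives v²t² + 2Dt − x² = 0, so t = (√(D² + v²x²) − D)/v².
√(D² + v²x²) = √(2.5² + 0.39² × 73²) = 28.58; v² = 0.1521.
t = (28.58 − 2.5)/0.1521 = 171 days (vs. the pure-advection estimate x/v = 187 d).

171 days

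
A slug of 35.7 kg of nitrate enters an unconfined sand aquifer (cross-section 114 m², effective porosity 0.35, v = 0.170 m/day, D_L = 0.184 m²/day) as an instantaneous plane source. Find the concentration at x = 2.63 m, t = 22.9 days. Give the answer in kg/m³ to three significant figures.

For an instantaneous plane source, C(x,t) = M/(n_e·A·√(4πDt)) · exp(−(x−vt)²/(4Dt)), with n_e·A the pore (flow) area.
Plume center vt = 0.170 × 22.9 = 3.893 m, so the well at 2.63 m is 1.263 m upgradient of the peak.
√(4πDt) = 7.277 m, giving peak height M/(n_e·A·√(4πDt)) = 35.7/(0.35 × 114 × 7.277) = 0.1230 kg/m³.
(x−vt)²/(4Dt) = (-1.263)²/(4 × 0.184 × 22.9) = 0.09464; exp(−0.09464) = 0.9097.
C = 0.1230 × 0.9097 = 0.112 kg/m³.

0.112 kg/m³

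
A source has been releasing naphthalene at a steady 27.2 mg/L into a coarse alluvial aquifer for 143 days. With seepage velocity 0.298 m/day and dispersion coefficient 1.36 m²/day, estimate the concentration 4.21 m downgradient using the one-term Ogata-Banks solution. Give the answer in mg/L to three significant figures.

26.5 mg/L

For a continuous step input, C/C₀ ≈ ½·erfc((x−vt)/(2√(Dt))).
vt = 0.298 × 143 = 42.614 m and 2√(Dt) = 2√(1.36 × 143) = 27.89 m.
Argument (x−vt)/(2√(Dt)) = (4.21 − 42.614)/27.89 = -1.377; ½·erfc(-1.377) = 0.9743.
C = 27.2 × 0.9743 = 26.5 mg/L.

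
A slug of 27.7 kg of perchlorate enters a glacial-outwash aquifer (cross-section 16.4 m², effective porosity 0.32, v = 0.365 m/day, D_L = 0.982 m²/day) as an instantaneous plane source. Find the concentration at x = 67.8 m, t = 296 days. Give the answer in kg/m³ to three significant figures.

0.0217 kg/m³

For an instantaneous plane source, C(x,t) = M/(n_e·A·√(4πDt)) · exp(−(x−vt)²/(4Dt)), with n_e·A the pore (flow) area.
Plume center vt = 0.365 × 296 = 108.04 m, so the well at 67.8 m is 40.24 m upgradient of the peak.
√(4πDt) = 60.44 m, giving peak height M/(n_e·A·√(4πDt)) = 27.7/(0.32 × 16.4 × 60.44) = 0.08733 kg/m³.
(x−vt)²/(4Dt) = (-40.24)²/(4 × 0.982 × 296) = 1.393; exp(−1.393) = 0.2483.
C = 0.08733 × 0.2483 = 0.0217 kg/m³.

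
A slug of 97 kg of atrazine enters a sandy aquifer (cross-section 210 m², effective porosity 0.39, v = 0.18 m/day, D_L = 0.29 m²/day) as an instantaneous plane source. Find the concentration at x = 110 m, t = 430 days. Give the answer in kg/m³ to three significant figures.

For an instantaneous plane source, C(x,t) = M/(n_e·A·√(4πDt)) · exp(−(x−vt)²/(4Dt)), with n_e·A the pore (flow) area.
Plume center vt = 0.18 × 430 = 77.4 m, so the well at 110 m is 32.6 m downgradient of the peak.
√(4πDt) = 39.59 m, giving peak height M/(n_e·A·√(4πDt)) = 97/(0.39 × 210 × 39.59) = 0.02992 kg/m³.
(x−vt)²/(4Dt) = (32.6)²/(4 × 0.29 × 430) = 2.131; exp(−2.131) = 0.1187.
C = 0.02992 × 0.1187 = 0.00355 kg/m³.

0.00355 kg/m³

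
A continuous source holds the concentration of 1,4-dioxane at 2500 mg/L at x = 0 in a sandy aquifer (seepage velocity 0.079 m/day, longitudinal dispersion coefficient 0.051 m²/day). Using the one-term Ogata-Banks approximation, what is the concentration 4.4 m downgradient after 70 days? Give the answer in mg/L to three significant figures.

For a continuous step input, C/C₀ ≈ ½·erfc((x−vt)/(2√(Dt))).
vt = 0.079 × 70 = 5.53 m and 2√(Dt) = 2√(0.051 × 70) = 3.779 m.
Argument (x−vt)/(2√(Dt)) = (4.4 − 5.53)/3.779 = -0.2990; ½·erfc(-0.2990) = 0.6638.
C = 2500 × 0.6638 = 1660 mg/L.

1660 mg/L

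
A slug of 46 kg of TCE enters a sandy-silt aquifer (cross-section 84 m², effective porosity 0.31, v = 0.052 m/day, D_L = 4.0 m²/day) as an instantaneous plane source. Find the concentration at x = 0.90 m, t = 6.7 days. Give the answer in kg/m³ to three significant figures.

0.0960 kg/m³

For an instantaneous plane source, C(x,t) = M/(n_e·A·√(4πDt)) · exp(−(x−vt)²/(4Dt)), with n_e·A the pore (flow) area.
Plume center vt = 0.052 × 6.7 = 0.3484 m, so the well at 0.90 m is 0.5516 m downgradient of the peak.
√(4πDt) = 18.35 m, giving peak height M/(n_e·A·√(4πDt)) = 46/(0.31 × 84 × 18.35) = 0.09627 kg/m³.
(x−vt)²/(4Dt) = (0.5516)²/(4 × 4.0 × 6.7) = 0.002838; exp(−0.002838) = 0.9972.
C = 0.09627 × 0.9972 = 0.0960 kg/m³.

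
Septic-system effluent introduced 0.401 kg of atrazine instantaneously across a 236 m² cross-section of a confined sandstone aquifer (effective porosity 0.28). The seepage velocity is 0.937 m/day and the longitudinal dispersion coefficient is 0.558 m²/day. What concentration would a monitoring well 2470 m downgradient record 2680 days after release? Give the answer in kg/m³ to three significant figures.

For an instantaneous plane source, C(x,t) = M/(n_e·A·√(4πDt)) · exp(−(x−vt)²/(4Dt)), with n_e·A the pore (flow) area.
Plume center vt = 0.937 × 2680 = 2511.16 m, so the well at 2470 m is 41.16 m upgradient of the peak.
√(4πDt) = 137.1 m, giving peak height M/(n_e·A·√(4πDt)) = 0.401/(0.28 × 236 × 137.1) = 4.426e-05 kg/m³.
(x−vt)²/(4Dt) = (-41.16)²/(4 × 0.558 × 2680) = 0.2832; exp(−0.2832) = 0.7534.
C = 4.426e-05 × 0.7534 = 3.33e-05 kg/m³.

3.33e-05 kg/m³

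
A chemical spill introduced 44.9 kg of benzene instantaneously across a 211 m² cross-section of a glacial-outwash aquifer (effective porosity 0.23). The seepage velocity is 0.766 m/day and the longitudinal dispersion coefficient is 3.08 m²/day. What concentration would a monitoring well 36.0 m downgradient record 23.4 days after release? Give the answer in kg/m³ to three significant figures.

For an instantaneous plane source, C(x,t) = M/(n_e·A·√(4πDt)) · exp(−(x−vt)²/(4Dt)), with n_e·A the pore (flow) area.
Plume center vt = 0.766 × 23.4 = 17.9244 m, so the well at 36.0 m is 18.0756 m downgradient of the peak.
√(4πDt) = 30.09 m, giving peak height M/(n_e·A·√(4πDt)) = 44.9/(0.23 × 211 × 30.09) = 0.03075 kg/m³.
(x−vt)²/(4Dt) = (18.0756)²/(4 × 3.08 × 23.4) = 1.133; exp(−1.133) = 0.3221.
C = 0.03075 × 0.3221 = 0.00990 kg/m³.

0.00990 kg/m³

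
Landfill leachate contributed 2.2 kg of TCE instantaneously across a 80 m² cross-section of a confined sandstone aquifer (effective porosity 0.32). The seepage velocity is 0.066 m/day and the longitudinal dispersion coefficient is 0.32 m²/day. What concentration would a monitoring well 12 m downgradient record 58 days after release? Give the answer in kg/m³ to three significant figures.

0.00229 kg/m³

For an instantaneous plane source, C(x,t) = M/(n_e·A·√(4πDt)) · exp(−(x−vt)²/(4Dt)), with n_e·A the pore (flow) area.
Plume center vt = 0.066 × 58 = 3.828 m, so the well at 12 m is 8.172 m downgradient of the peak.
√(4πDt) = 15.27 m, giving peak height M/(n_e·A·√(4πDt)) = 2.2/(0.32 × 80 × 15.27) = 0.005628 kg/m³.
(x−vt)²/(4Dt) = (8.172)²/(4 × 0.32 × 58) = 0.8995; exp(−0.8995) = 0.4068.
C = 0.005628 × 0.4068 = 0.00229 kg/m³.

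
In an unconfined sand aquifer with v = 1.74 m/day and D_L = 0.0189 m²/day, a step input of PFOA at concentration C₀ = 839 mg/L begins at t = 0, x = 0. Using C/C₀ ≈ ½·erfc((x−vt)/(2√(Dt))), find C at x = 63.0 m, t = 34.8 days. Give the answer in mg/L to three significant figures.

For a continuous step input, C/C₀ ≈ ½·erfc((x−vt)/(2√(Dt))).
vt = 1.74 × 34.8 = 60.552 m and 2√(Dt) = 2√(0.0189 × 34.8) = 1.622 m.
Argument (x−vt)/(2√(Dt)) = (63.0 − 60.552)/1.622 = 1.509; ½·erfc(1.509) = 0.01642.
C = 839 × 0.01642 = 13.8 mg/L.

13.8 mg/L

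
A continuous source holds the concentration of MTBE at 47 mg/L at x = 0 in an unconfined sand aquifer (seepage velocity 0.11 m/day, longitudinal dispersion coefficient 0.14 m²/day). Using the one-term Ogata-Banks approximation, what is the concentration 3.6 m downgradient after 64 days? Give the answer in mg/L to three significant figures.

For a continuous step input, C/C₀ ≈ ½·erfc((x−vt)/(2√(Dt))).
vt = 0.11 × 64 = 7.04 m and 2√(Dt) = 2√(0.14 × 64) = 5.987 m.
Argument (x−vt)/(2√(Dt)) = (3.6 − 7.04)/5.987 = -0.5746; ½·erfc(-0.5746) = 0.7918.
C = 47 × 0.7918 = 37.2 mg/L.

37.2 mg/L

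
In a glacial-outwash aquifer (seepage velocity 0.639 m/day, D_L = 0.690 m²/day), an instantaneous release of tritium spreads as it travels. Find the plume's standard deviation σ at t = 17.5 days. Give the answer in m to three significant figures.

Dispersive spreading gives a Gaussian with σ² = 2Dt; advection only shifts the center.
σ = √(2 × 0.690 × 17.5) = 4.91 m.

4.91 m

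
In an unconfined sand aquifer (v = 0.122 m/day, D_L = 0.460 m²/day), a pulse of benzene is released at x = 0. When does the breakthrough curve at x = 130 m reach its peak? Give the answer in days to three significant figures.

For the 1D instantaneous-source solution, setting ∂C/∂t = 0 at fixed x gives v²t² + 2Dt − x² = 0, so t = (√(D² + v²x²) − D)/v².
√(D² + v²x²) = √(0.460² + 0.122² × 130²) = 15.87; v² = 0.014884.
t = (15.87 − 0.460)/0.014884 = 1040 days (vs. the pure-advection estimate x/v = 1070 d).

1040 days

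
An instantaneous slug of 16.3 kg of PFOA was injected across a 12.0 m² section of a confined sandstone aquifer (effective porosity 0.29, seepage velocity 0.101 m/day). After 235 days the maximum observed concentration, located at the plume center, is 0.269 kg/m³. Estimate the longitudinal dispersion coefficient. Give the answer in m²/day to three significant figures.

0.103 m²/day

At the plume center C_max = M/(n_e·A·√(4πDt)), so D = M²/(4πt·(n_e·A·C_max)²).
n_e·A·C_max = 0.29 × 12.0 × 0.269 = 0.9361 kg/m.
D = 16.3²/(4π × 235 × 0.9361²) = 0.103 m²/day.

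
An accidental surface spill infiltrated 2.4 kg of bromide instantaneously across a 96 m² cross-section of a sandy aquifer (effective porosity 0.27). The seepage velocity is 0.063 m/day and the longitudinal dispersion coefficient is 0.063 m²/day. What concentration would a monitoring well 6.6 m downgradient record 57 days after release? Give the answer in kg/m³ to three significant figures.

0.00734 kg/m³

For an instantaneous plane source, C(x,t) = M/(n_e·A·√(4πDt)) · exp(−(x−vt)²/(4Dt)), with n_e·A the pore (flow) area.
Plume center vt = 0.063 × 57 = 3.591 m, so the well at 6.6 m is 3.009 m downgradient of the peak.
√(4πDt) = 6.718 m, giving peak height M/(n_e·A·√(4πDt)) = 2.4/(0.27 × 96 × 6.718) = 0.01378 kg/m³.
(x−vt)²/(4Dt) = (3.009)²/(4 × 0.063 × 57) = 0.6303; exp(−0.6303) = 0.5324.
C = 0.01378 × 0.5324 = 0.00734 kg/m³.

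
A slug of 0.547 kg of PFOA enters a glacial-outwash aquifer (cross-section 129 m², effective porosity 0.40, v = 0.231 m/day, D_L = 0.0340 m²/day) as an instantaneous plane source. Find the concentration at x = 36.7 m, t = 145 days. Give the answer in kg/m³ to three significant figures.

0.000800 kg/m³

For an instantaneous plane source, C(x,t) = M/(n_e·A·√(4πDt)) · exp(−(x−vt)²/(4Dt)), with n_e·A the pore (flow) area.
Plume center vt = 0.231 × 145 = 33.495 m, so the well at 36.7 m is 3.205 m downgradient of the peak.
√(4πDt) = 7.871 m, giving peak height M/(n_e·A·√(4πDt)) = 0.547/(0.40 × 129 × 7.871) = 0.001347 kg/m³.
(x−vt)²/(4Dt) = (3.205)²/(4 × 0.0340 × 145) = 0.5209; exp(−0.5209) = 0.5940.
C = 0.001347 × 0.5940 = 0.000800 kg/m³.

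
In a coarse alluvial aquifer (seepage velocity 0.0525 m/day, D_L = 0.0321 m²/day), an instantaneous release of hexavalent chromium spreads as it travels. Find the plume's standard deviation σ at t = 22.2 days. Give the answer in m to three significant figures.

1.19 m

Dispersive spreading gives a Gaussian with σ² = 2Dt; advection only shifts the center.
σ = √(2 × 0.0321 × 22.2) = 1.19 m.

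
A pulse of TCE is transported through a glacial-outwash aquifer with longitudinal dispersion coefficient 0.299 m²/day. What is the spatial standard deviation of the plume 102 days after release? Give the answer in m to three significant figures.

Dispersive spreading gives a Gaussian with σ² = 2Dt; advection only shifts the center.
σ = √(2 × 0.299 × 102) = 7.81 m.

7.81 m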